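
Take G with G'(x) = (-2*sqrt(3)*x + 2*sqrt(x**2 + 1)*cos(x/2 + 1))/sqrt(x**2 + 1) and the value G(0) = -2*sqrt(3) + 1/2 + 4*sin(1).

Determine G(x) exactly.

G(x) = (-4*sqrt(3)*sqrt(x**2 + 1) + 8*sin(x/2 + 1) + 1)/2

Differentiate the proposed G(x) back; it has to land on the given G'(x).
A general antiderivative is -2*sqrt(3*x**2 + 3) + 4*sin(x/2 + 1) + C.
The condition gives C = -2*sqrt(3) + 1/2 + 4*sin(1) - (-2*sqrt(3) + 4*sin(1)) = 1/2.
So G(x) = (-4*sqrt(3)*sqrt(x**2 + 1) + 8*sin(x/2 + 1) + 1)/2.
Check: d/dx[(-4*sqrt(3)*sqrt(x**2 + 1) + 8*sin(x/2 + 1) + 1)/2] = (-2*sqrt(3)*x + 2*sqrt(x**2 + 1)*cos(x/2 + 1))/sqrt(x**2 + 1) = G'(x).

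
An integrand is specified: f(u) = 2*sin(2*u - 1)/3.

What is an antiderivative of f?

An antiderivative is F(u) = -cos(2*u - 1)/3.

Check any antiderivative F(u) by computing F'(u) and comparing it with f(u).
Check: d/du[-cos(2*u - 1)/3] = 2*sin(2*u - 1)/3 = f(u).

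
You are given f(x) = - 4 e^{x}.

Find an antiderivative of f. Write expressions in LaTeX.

An antiderivative is F(x) = - 4 e^{x}.

Differentiate the proposed F(x) back; it has to land on f(x) exactly.
Check: d/dx[- 4 e^{x}] = - 4 e^{x} = f(x).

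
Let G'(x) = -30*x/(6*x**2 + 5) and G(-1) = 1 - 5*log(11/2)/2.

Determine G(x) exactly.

The substitution u = 3*x**2 + 5/2 works: G'(x) is exactly (dG/du)*(du/dx) for that inner function.
A general antiderivative is -5*log(3*x**2 + 5/2)/2 + C.
The condition gives C = 1 - 5*log(11/2)/2 - (-5*log(11/2)/2) = 1.
So G(x) = 1 - 5*log(3*x**2 + 5/2)/2.
Check: d/dx[1 - 5*log(3*x**2 + 5/2)/2] = -30*x/(6*x**2 + 5) = G'(x).

G(x) = 1 - 5*log(3*x**2 + 5/2)/2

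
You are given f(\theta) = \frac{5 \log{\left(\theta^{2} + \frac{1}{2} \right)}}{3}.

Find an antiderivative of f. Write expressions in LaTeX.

Since d/d\theta undoes antidifferentiation here, F'(\theta) = f(\theta) is required of F(\theta).
Check: d/d\theta[\frac{5 \theta \log{\left(\theta^{2} + \frac{1}{2} \right)}}{3} - \frac{10 \theta}{3} + \frac{5 \sqrt{2} \operatorname{atan}{\left(\sqrt{2} \theta \right)}}{3}] = \frac{5 \log{\left(\theta^{2} + \frac{1}{2} \right)}}{3} = f(\theta).

An antiderivative is F(\theta) = \frac{5 \theta \log{\left(\theta^{2} + \frac{1}{2} \right)}}{3} - \frac{10 \theta}{3} + \frac{5 \sqrt{2} \operatorname{atan}{\left(\sqrt{2} \theta \right)}}{3}.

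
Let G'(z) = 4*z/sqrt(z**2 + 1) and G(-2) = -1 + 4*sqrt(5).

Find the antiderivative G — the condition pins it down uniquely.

G(z) = 4*sqrt(z**2 + 1) - 1

G'(z) matches the chain-rule pattern g'(h)*h' with inner function h(z) = z**2 + 1; substituting u = h(z) collapses the integral.
A general antiderivative is 4*sqrt(z**2 + 1) + C.
The condition gives C = -1 + 4*sqrt(5) - (4*sqrt(5)) = -1.
So G(z) = 4*sqrt(z**2 + 1) - 1.
Check: d/dz[4*sqrt(z**2 + 1) - 1] = 4*z/sqrt(z**2 + 1) = G'(z).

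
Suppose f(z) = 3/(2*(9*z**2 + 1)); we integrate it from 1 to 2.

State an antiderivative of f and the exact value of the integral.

Antiderivative: F(z) = atan(3*z)/2; value = -atan(3)/2 + atan(6)/2

Since d/dz undoes antidifferentiation here, F'(z) = f(z) is required of F(z).
F(z) = atan(3*z)/2 is an antiderivative of f.
Check: d/dz[atan(3*z)/2] = 3/(18*z**2 + 2), which equals f(z).
F(2) = atan(6)/2; F(1) = atan(3)/2.
Integral = F(2) - F(1) = -atan(3)/2 + atan(6)/2.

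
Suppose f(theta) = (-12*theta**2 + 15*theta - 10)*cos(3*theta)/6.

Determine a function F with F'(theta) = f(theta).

An antiderivative is F(theta) = -2*theta**2*sin(3*theta)/3 + 5*theta*sin(3*theta)/6 - 4*theta*cos(3*theta)/9 - 11*sin(3*theta)/27 + 5*cos(3*theta)/18.

Since d/dtheta undoes antidifferentiation here, F'(theta) = f(theta) is required of F(theta).
Check: d/dtheta[-2*theta**2*sin(3*theta)/3 + 5*theta*sin(3*theta)/6 - 4*theta*cos(3*theta)/9 - 11*sin(3*theta)/27 + 5*cos(3*theta)/18] = -2*theta**2*cos(3*theta) + 5*theta*cos(3*theta)/2 - 5*cos(3*theta)/3, which equals f(theta).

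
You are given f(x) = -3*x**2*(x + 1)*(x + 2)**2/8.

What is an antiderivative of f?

An antiderivative is F(x) = -x**6/16 - 3*x**5/8 - 3*x**4/4 - x**3/2.

f matches the chain-rule pattern g'(h)*h' with inner function h(x) = -x**2/2 - x; substituting u = h(x) collapses the integral.
Check: d/dx[-x**6/16 - 3*x**5/8 - 3*x**4/4 - x**3/2] = -3*x**5/8 - 15*x**4/8 - 3*x**3 - 3*x**2/2, which equals f(x).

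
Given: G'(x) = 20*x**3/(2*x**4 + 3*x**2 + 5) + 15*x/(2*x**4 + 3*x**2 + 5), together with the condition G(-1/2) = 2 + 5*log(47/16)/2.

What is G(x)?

G'(x) matches the chain-rule pattern g'(h)*h' with inner function h(x) = x**4 + 3*x**2/2 + 5/2; substituting u = h(x) collapses the integral.
A general antiderivative is 5*log(x**4 + 3*x**2/2 + 5/2)/2 + C.
The condition gives C = 2 + 5*log(47/16)/2 - (5*log(47/16)/2) = 2.
So G(x) = (5*log(x**4 + 3*x**2/2 + 5/2) + 4)/2.
Check: d/dx[(5*log(x**4 + 3*x**2/2 + 5/2) + 4)/2] = (20*x**3 + 15*x)/(2*x**4 + 3*x**2 + 5), which equals G'(x).

G(x) = (5*log(x**4 + 3*x**2/2 + 5/2) + 4)/2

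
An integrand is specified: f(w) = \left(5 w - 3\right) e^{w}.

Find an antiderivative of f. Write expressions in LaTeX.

Recognize the product-rule pattern: f = u'v + uv' with u = 5 w - 8, v = e^{w}, so integration by parts undoes it.
Check: d/dw[\left(5 w - 8\right) e^{w}] = 5 w e^{w} - 3 e^{w}, which equals f(w).

An antiderivative is F(w) = \left(5 w - 8\right) e^{w}.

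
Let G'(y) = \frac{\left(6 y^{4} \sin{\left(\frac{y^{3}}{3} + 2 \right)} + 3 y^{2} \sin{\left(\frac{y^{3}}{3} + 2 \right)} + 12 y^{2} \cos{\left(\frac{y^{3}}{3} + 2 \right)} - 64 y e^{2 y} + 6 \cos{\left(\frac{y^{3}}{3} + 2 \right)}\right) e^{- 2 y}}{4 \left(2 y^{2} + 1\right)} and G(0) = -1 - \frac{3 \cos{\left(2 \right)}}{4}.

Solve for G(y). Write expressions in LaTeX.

G(y) = - 4 \log{\left(2 y^{2} + 1 \right)} - 1 - \frac{3 e^{- 2 y} \cos{\left(\frac{y^{3}}{3} + 2 \right)}}{4}

Check a candidate G(y) by differentiating: d/dy[G] must match the given G'(y).
A general antiderivative is - 4 \log{\left(2 y^{2} + 1 \right)} - \frac{3 e^{- 2 y} \cos{\left(\frac{y^{3}}{3} + 2 \right)}}{4} + C.
The condition gives C = -1 - \frac{3 \cos{\left(2 \right)}}{4} - (- \frac{3 \cos{\left(2 \right)}}{4}) = -1.
So G(y) = - 4 \log{\left(2 y^{2} + 1 \right)} - 1 - \frac{3 e^{- 2 y} \cos{\left(\frac{y^{3}}{3} + 2 \right)}}{4}.
Check: d/dy[- 4 \log{\left(2 y^{2} + 1 \right)} - 1 - \frac{3 e^{- 2 y} \cos{\left(\frac{y^{3}}{3} + 2 \right)}}{4}] = \frac{6 y^{4} \sin{\left(\frac{y^{3}}{3} + 2 \right)} + 3 y^{2} \sin{\left(\frac{y^{3}}{3} + 2 \right)} + 12 y^{2} \cos{\left(\frac{y^{3}}{3} + 2 \right)} - 64 y e^{2 y} + 6 \cos{\left(\frac{y^{3}}{3} + 2 \right)}}{8 y^{2} e^{2 y} + 4 e^{2 y}}, which equals G'(y).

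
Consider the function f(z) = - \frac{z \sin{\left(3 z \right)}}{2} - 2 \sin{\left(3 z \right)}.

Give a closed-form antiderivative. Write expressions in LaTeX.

Integrate term by term and add the pieces.
Check: d/dz[\frac{3 z \cos{\left(3 z \right)} - \sin{\left(3 z \right)} + 12 \cos{\left(3 z \right)}}{18}] = - \frac{z \sin{\left(3 z \right)}}{2} - 2 \sin{\left(3 z \right)} = f(z).

An antiderivative is F(z) = \frac{3 z \cos{\left(3 z \right)} - \sin{\left(3 z \right)} + 12 \cos{\left(3 z \right)}}{18}.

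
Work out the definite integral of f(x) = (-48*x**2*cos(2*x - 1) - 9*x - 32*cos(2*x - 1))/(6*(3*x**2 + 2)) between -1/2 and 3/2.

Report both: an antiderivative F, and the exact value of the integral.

Whatever form F(x) takes, F'(x) = f(x) is non-negotiable.
F(x) = (-3*log(3*x**2 + 2) - 16*sin(2*x - 1))/12 is an antiderivative of f.
Check: d/dx[(-3*log(3*x**2 + 2) - 16*sin(2*x - 1))/12] = (-48*x**2*cos(2*x - 1) - 9*x - 32*cos(2*x - 1))/(18*x**2 + 12), which equals f(x).
F(3/2) = -4*sin(2)/3 - log(35/4)/4; F(-1/2) = -log(11/4)/4 + 4*sin(2)/3.
Integral = F(3/2) - F(-1/2) = -8*sin(2)/3 - log(35/4)/4 + log(11/4)/4.

Antiderivative: F(x) = (-3*log(3*x**2 + 2) - 16*sin(2*x - 1))/12; value = -8*sin(2)/3 - log(35/4)/4 + log(11/4)/4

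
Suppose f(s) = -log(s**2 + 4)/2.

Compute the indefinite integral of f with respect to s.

For F(s) to be correct the identity F'(s) - f(s) = 0 must hold.
Check: d/ds[-s*log(s**2 + 4)/2 + s - 2*atan(s/2)] = -log(s**2 + 4)/2 = f(s).

F(s) = -s*log(s**2 + 4)/2 + s - 2*atan(s/2) + C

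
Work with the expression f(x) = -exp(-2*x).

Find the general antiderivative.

Recover f(x) by differentiating a candidate F(x); any mismatch rules it out.
Check: d/dx[exp(-2*x)/2] = -exp(-2*x) = f(x).

F(x) = exp(-2*x)/2 + C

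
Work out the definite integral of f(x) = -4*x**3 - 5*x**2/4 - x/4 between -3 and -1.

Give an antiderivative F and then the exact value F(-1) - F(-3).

Antiderivative: F(x) = -x**4 - 5*x**3/12 - x**2/8; value = 421/6

Integrate term by term and add the pieces.
F(x) = -x**4 - 5*x**3/12 - x**2/8 is an antiderivative of f.
Check: d/dx[-x**4 - 5*x**3/12 - x**2/8] = -4*x**3 - 5*x**2/4 - x/4 = f(x).
F(-1) = -17/24; F(-3) = -567/8.
Integral = F(-1) - F(-3) = 421/6.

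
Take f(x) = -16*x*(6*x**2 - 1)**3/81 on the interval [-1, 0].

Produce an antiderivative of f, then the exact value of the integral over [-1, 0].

The substitution u = 2*x**2 - 1/3 works: f is exactly (dF/du)*(du/dx) for that inner function.
F(x) = -(6*x**2 - 1)**4/243 is an antiderivative of f.
Check: d/dx[-(6*x**2 - 1)**4/243] = -128*x**7/3 + 64*x**5/3 - 32*x**3/9 + 16*x/81, which equals f(x).
F(0) = -1/243; F(-1) = -625/243.
Integral = F(0) - F(-1) = 208/81.

Antiderivative: F(x) = -(6*x**2 - 1)**4/243; value = 208/81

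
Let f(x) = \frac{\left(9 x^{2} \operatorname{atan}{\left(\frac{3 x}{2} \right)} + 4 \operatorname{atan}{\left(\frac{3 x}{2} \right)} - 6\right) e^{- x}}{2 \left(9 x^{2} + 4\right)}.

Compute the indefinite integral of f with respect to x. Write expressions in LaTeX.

f has the shape u'v + uv' for u = - \frac{\operatorname{atan}{\left(\frac{3 x}{2} \right)}}{2} and v = e^{- x} — it is the derivative of the product u*v.
Check: d/dx[- \frac{e^{- x} \operatorname{atan}{\left(\frac{3 x}{2} \right)}}{2}] = \frac{9 x^{2} \operatorname{atan}{\left(\frac{3 x}{2} \right)} + 4 \operatorname{atan}{\left(\frac{3 x}{2} \right)} - 6}{18 x^{2} e^{x} + 8 e^{x}}, which equals f(x).

F(x) = - \frac{e^{- x} \operatorname{atan}{\left(\frac{3 x}{2} \right)}}{2} + C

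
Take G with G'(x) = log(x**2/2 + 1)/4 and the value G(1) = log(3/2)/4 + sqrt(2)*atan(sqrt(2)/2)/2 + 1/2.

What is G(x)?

G(x) = (x*log(x**2/2 + 1) - 2*x + 2*sqrt(2)*atan(sqrt(2)*x/2) + 4)/4

A candidate passes only if d/dx[G] lands on the given G'(x) exactly.
A general antiderivative is x*log(x**2/2 + 1)/4 - x/2 + sqrt(2)*atan(sqrt(2)*x/2)/2 + C.
The condition gives C = log(3/2)/4 + sqrt(2)*atan(sqrt(2)/2)/2 + 1/2 - (-1/2 + log(3/2)/4 + sqrt(2)*atan(sqrt(2)/2)/2) = 1.
So G(x) = (x*log(x**2/2 + 1) - 2*x + 2*sqrt(2)*atan(sqrt(2)*x/2) + 4)/4.
Check: d/dx[(x*log(x**2/2 + 1) - 2*x + 2*sqrt(2)*atan(sqrt(2)*x/2) + 4)/4] = log(x**2/2 + 1)/4 = G'(x).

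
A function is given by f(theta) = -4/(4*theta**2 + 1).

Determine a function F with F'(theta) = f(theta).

An antiderivative is F(theta) = -2*atan(2*theta).

A first test for any F(theta): its theta-derivative must equal f(theta) identically.
Check: d/dtheta[-2*atan(2*theta)] = -4/(4*theta**2 + 1) = f(theta).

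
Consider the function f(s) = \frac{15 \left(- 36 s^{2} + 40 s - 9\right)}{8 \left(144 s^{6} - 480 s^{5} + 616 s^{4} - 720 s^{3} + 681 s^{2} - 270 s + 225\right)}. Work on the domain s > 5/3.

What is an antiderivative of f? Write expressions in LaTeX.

f has the shape u'v + uv' for u = \frac{15}{8 \left(3 s - 5\right)} and v = \frac{1}{4 s^{2} + 3} — it is the derivative of the product u*v.
Check: d/ds[\frac{15}{8 \left(3 s - 5\right) \left(4 s^{2} + 3\right)}] = \frac{- 540 s^{2} + 600 s - 135}{1152 s^{6} - 3840 s^{5} + 4928 s^{4} - 5760 s^{3} + 5448 s^{2} - 2160 s + 1800}, which equals f(s).

An antiderivative is F(s) = \frac{15}{8 \left(3 s - 5\right) \left(4 s^{2} + 3\right)}.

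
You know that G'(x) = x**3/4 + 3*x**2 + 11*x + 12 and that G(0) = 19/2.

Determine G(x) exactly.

G(x) = (x**4 + 16*x**3 + 88*x**2 + 192*x + 152)/16

The substitution u = -x**2/4 - 2*x - 3 works: G'(x) is exactly (dG/du)*(du/dx) for that inner function.
A general antiderivative is (-x**2/4 - 2*x - 3)**2 + C.
The condition gives C = 19/2 - (9) = 1/2.
So G(x) = (x**4 + 16*x**3 + 88*x**2 + 192*x + 152)/16.
Check: d/dx[(x**4 + 16*x**3 + 88*x**2 + 192*x + 152)/16] = x**3/4 + 3*x**2 + 11*x + 12 = G'(x).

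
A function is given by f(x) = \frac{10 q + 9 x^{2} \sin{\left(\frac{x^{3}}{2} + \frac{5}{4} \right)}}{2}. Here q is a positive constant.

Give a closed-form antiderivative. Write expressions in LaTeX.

An antiderivative is F(x) = 5 q x - 3 \cos{\left(\frac{x^{3}}{2} + \frac{5}{4} \right)}.

For F(x) to be correct the identity F'(x) - f(x) = 0 must hold.
Check: d/dx[5 q x - 3 \cos{\left(\frac{x^{3}}{2} + \frac{5}{4} \right)}] = 5 q + \frac{9 x^{2} \sin{\left(\frac{x^{3}}{2} + \frac{5}{4} \right)}}{2}, which equals f(x).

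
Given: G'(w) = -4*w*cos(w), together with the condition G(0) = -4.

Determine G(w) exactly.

For G(w) to be correct, d/dw[G] must agree with the stated G'(w) identically.
A general antiderivative is -4*w*sin(w) - 4*cos(w) + C.
The condition gives C = -4 - (-4) = 0.
So G(w) = -4*w*sin(w) - 4*cos(w).
Check: d/dw[-4*w*sin(w) - 4*cos(w)] = -4*w*cos(w) = G'(w).

G(w) = -4*w*sin(w) - 4*cos(w)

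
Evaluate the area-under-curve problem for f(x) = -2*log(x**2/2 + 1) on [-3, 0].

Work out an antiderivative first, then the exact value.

Antiderivative: F(x) = -2*x*log(x**2/2 + 1) + 4*x - 4*sqrt(2)*atan(sqrt(2)*x/2); value = -6*log(11/2) - 4*sqrt(2)*atan(3*sqrt(2)/2) + 12

Whatever form F(x) takes, F'(x) = f(x) is non-negotiable.
F(x) = -2*x*log(x**2/2 + 1) + 4*x - 4*sqrt(2)*atan(sqrt(2)*x/2) is an antiderivative of f.
Check: d/dx[-2*x*log(x**2/2 + 1) + 4*x - 4*sqrt(2)*atan(sqrt(2)*x/2)] = -2*log(x**2/2 + 1) = f(x).
F(0) = 0; F(-3) = -12 + 4*sqrt(2)*atan(3*sqrt(2)/2) + 6*log(11/2).
Integral = F(0) - F(-3) = -6*log(11/2) - 4*sqrt(2)*atan(3*sqrt(2)/2) + 12.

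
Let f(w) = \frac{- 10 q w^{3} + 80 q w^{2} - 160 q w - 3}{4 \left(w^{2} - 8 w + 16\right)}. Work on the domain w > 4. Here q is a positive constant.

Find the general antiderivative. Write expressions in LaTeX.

F(w) = - \frac{5 q w^{2}}{4} + \frac{3}{4 w - 16} + C

A candidate is checked by its d/dw: the result must match f(w).
Check: d/dw[- \frac{5 q w^{2}}{4} + \frac{3}{4 w - 16}] = \frac{- 10 q w^{3} + 80 q w^{2} - 160 q w - 3}{4 w^{2} - 32 w + 64}, which equals f(w).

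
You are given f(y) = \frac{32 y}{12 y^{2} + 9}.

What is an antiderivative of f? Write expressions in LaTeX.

An antiderivative is F(y) = \frac{4 \log{\left(4 y^{2} + 3 \right)}}{3}.

The substitution u = 4 y^{2} + 3 works: f is exactly (dF/du)*(du/dy) for that inner function.
Check: d/dy[\frac{4 \log{\left(4 y^{2} + 3 \right)}}{3}] = \frac{32 y}{12 y^{2} + 9} = f(y).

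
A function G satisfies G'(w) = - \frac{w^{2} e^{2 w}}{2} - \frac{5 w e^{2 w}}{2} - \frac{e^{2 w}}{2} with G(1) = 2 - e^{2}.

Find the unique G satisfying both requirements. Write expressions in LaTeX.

G(w) = \frac{\left(- w^{2} - 4 w + 1\right) e^{2 w}}{4} + 2

Recognize the product-rule pattern: G'(w) = u'v + uv' with u = - \frac{w^{2}}{4} - w + \frac{1}{4}, v = e^{2 w}, so integration by parts undoes it.
A general antiderivative is \frac{\left(- w^{2} - 4 w + 1\right) e^{2 w}}{4} + C.
The condition gives C = 2 - e^{2} - (- e^{2}) = 2.
So G(w) = \frac{\left(- w^{2} - 4 w + 1\right) e^{2 w}}{4} + 2.
Check: d/dw[\frac{\left(- w^{2} - 4 w + 1\right) e^{2 w}}{4} + 2] = - \frac{w^{2} e^{2 w}}{2} - \frac{5 w e^{2 w}}{2} - \frac{e^{2 w}}{2} = G'(w).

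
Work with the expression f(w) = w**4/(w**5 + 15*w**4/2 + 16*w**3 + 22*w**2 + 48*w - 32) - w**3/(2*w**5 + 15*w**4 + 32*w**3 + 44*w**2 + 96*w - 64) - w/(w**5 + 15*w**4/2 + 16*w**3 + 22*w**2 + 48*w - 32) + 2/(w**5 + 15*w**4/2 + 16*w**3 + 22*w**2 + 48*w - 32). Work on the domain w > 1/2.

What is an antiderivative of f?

An antiderivative is F(w) = 8*log(w - 1/2)/459 + 1471*log(w + 4)/1350 - 91*log(w**2 + 4)/1700 - 163*atan(w/2)/850 + 49/(15*w + 60).

Factor the denominator ((w + 4)**2*(2*w - 1)*(w**2 + 4)) and decompose: f = -(91*w + 326)/(850*(w**2 + 4)) + 16/(459*(2*w - 1)) + 1471/(1350*(w + 4)) - 49/(15*(w + 4)**2); each piece integrates to a log, atan, or power term.
Check: d/dw[8*log(w - 1/2)/459 + 1471*log(w + 4)/1350 - 91*log(w**2 + 4)/1700 - 163*atan(w/2)/850 + 49/(15*w + 60)] = (2*w**4 - w**3 - 2*w + 4)/(2*w**5 + 15*w**4 + 32*w**3 + 44*w**2 + 96*w - 64), which equals f(w).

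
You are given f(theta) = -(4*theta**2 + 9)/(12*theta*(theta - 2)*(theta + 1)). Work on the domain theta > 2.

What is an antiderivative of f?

The denominator factors as 12*theta*(theta - 2)*(theta + 1); partial fractions split f into directly integrable pieces: -13/(36*(theta + 1)) - 25/(72*(theta - 2)) + 3/(8*theta).
Check: d/dtheta[3*log(theta)/8 - 25*log(theta - 2)/72 - 13*log(theta + 1)/36] = (-4*theta**2 - 9)/(12*theta**3 - 12*theta**2 - 24*theta), which equals f(theta).

An antiderivative is F(theta) = 3*log(theta)/8 - 25*log(theta - 2)/72 - 13*log(theta + 1)/36.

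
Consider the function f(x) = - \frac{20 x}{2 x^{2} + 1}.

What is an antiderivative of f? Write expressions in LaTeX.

An antiderivative is F(x) = - 5 \log{\left(3 x^{2} + \frac{3}{2} \right)}.

f matches the chain-rule pattern g'(h)*h' with inner function h(x) = 3 x^{2} + \frac{3}{2}; substituting u = h(x) collapses the integral.
Check: d/dx[- 5 \log{\left(3 x^{2} + \frac{3}{2} \right)}] = - \frac{20 x}{2 x^{2} + 1} = f(x).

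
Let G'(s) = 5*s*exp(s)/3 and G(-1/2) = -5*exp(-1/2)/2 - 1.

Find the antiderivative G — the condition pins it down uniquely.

G(s) = 5*s*exp(s)/3 - 5*exp(s)/3 - 1

Recognize the product-rule pattern: G'(s) = u'v + uv' with u = 5*s/3 - 5/3, v = exp(s), so integration by parts undoes it.
A general antiderivative is (5*s - 5)*exp(s)/3 + C.
The condition gives C = -5*exp(-1/2)/2 - 1 - (-5*exp(-1/2)/2) = -1.
So G(s) = 5*s*exp(s)/3 - 5*exp(s)/3 - 1.
Check: d/ds[5*s*exp(s)/3 - 5*exp(s)/3 - 1] = 5*s*exp(s)/3 = G'(s).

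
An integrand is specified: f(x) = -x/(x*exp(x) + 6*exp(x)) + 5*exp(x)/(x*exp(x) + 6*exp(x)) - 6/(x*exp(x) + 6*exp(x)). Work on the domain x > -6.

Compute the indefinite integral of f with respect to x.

F(x) = (5*exp(x)*log(x/2 + 3) + 1)*exp(-x) + C

Integrate term by term and add the pieces.
Check: d/dx[(5*exp(x)*log(x/2 + 3) + 1)*exp(-x)] = (-x + 5*exp(x) - 6)/(x*exp(x) + 6*exp(x)), which equals f(x).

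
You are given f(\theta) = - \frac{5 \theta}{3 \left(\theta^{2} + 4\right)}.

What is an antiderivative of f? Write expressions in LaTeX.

An antiderivative is F(\theta) = - \frac{5 \log{\left(\theta^{2} + 4 \right)}}{6}.

The substitution u = \theta^{2} + 4 works: f is exactly (dF/du)*(du/d\theta) for that inner function.
Check: d/d\theta[- \frac{5 \log{\left(\theta^{2} + 4 \right)}}{6}] = - \frac{5 \theta}{3 \theta^{2} + 12}, which equals f(\theta).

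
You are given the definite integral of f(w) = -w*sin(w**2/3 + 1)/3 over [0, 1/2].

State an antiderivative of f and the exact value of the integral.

The substitution u = w**2/3 + 1 works: f is exactly (dF/du)*(du/dw) for that inner function.
F(w) = cos(w**2/3 + 1)/2 is an antiderivative of f.
Check: d/dw[cos(w**2/3 + 1)/2] = -w*sin(w**2/3 + 1)/3 = f(w).
F(1/2) = cos(13/12)/2; F(0) = cos(1)/2.
Integral = F(1/2) - F(0) = -cos(1)/2 + cos(13/12)/2.

Antiderivative: F(w) = cos(w**2/3 + 1)/2; value = -cos(1)/2 + cos(13/12)/2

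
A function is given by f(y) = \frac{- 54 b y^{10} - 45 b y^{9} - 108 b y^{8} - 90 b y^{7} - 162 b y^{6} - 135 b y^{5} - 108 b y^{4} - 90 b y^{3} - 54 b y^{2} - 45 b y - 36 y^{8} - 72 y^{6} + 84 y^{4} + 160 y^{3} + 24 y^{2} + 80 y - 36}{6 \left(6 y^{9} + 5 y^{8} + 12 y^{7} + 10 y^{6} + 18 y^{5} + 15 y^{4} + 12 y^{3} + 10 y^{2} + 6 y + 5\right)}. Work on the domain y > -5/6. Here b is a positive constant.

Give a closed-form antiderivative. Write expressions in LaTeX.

An antiderivative is F(y) = - \frac{9 b y^{6} + 9 b y^{4} + 9 b y^{2} + 12 y^{4} \log{\left(3 y + \frac{5}{2} \right)} + 12 y^{2} \log{\left(3 y + \frac{5}{2} \right)} + 12 \log{\left(3 y + \frac{5}{2} \right)} + 16}{12 \left(y^{2} - y + 1\right) \left(y^{2} + y + 1\right)}.

Check any antiderivative F(y) by computing F'(y) and comparing it with f(y).
Check: d/dy[- \frac{9 b y^{6} + 9 b y^{4} + 9 b y^{2} + 12 y^{4} \log{\left(3 y + \frac{5}{2} \right)} + 12 y^{2} \log{\left(3 y + \frac{5}{2} \right)} + 12 \log{\left(3 y + \frac{5}{2} \right)} + 16}{12 \left(y^{2} - y + 1\right) \left(y^{2} + y + 1\right)}] = \frac{- 54 b y^{10} - 45 b y^{9} - 108 b y^{8} - 90 b y^{7} - 162 b y^{6} - 135 b y^{5} - 108 b y^{4} - 90 b y^{3} - 54 b y^{2} - 45 b y - 36 y^{8} - 72 y^{6} + 84 y^{4} + 160 y^{3} + 24 y^{2} + 80 y - 36}{36 y^{9} + 30 y^{8} + 72 y^{7} + 60 y^{6} + 108 y^{5} + 90 y^{4} + 72 y^{3} + 60 y^{2} + 36 y + 30}, which equals f(y).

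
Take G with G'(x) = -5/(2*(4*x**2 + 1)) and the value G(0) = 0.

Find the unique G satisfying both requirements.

G(x) = -5*atan(2*x)/4

Differentiate the proposed G(x) back; it has to land on the given G'(x).
A general antiderivative is -5*atan(2*x)/4 + C.
The condition gives C = 0 - (0) = 0.
So G(x) = -5*atan(2*x)/4.
Check: d/dx[-5*atan(2*x)/4] = -5/(8*x**2 + 2), which equals G'(x).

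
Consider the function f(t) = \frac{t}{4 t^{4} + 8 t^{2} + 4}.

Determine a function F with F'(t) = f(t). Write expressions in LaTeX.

The substitution u = 8 t^{2} + 8 works: f is exactly (dF/du)*(du/dt) for that inner function.
Check: d/dt[- \frac{1}{8 t^{2} + 8}] = \frac{t}{4 t^{4} + 8 t^{2} + 4} = f(t).

An antiderivative is F(t) = - \frac{1}{8 t^{2} + 8}.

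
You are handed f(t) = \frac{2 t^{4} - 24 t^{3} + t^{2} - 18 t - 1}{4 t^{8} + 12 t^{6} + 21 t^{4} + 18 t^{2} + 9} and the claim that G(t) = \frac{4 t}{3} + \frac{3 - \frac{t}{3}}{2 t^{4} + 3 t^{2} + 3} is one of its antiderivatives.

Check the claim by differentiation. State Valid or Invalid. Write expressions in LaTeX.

d/dt[G] = \frac{16 t^{8} + 48 t^{6} + 90 t^{4} - 72 t^{3} + 75 t^{2} - 54 t + 33}{12 t^{8} + 36 t^{6} + 63 t^{4} + 54 t^{2} + 27}
d/dt[G] - f(t) = \frac{4}{3} != 0.

Invalid: d/dt[G] - f = \frac{4}{3}, which is not 0.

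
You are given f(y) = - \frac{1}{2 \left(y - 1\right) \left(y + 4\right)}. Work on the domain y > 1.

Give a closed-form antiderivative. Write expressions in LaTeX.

An antiderivative is F(y) = \frac{- \log{\left(y - 1 \right)} + \log{\left(y + 4 \right)}}{10}.

Factor the denominator (2 \left(y - 1\right) \left(y + 4\right)) and decompose: f = \frac{1}{10 \left(y + 4\right)} - \frac{1}{10 \left(y - 1\right)}; each piece integrates to a log, atan, or power term.
Check: d/dy[\frac{- \log{\left(y - 1 \right)} + \log{\left(y + 4 \right)}}{10}] = - \frac{1}{2 y^{2} + 6 y - 8}, which equals f(y).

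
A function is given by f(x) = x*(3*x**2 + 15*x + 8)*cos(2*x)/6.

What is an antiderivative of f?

An antiderivative is F(x) = x**3*sin(2*x)/4 + 5*x**2*sin(2*x)/4 + 3*x**2*cos(2*x)/8 + 7*x*sin(2*x)/24 + 5*x*cos(2*x)/4 - 5*sin(2*x)/8 + 7*cos(2*x)/48.

A first test for any F(x): its x-derivative must equal f(x) identically.
Check: d/dx[x**3*sin(2*x)/4 + 5*x**2*sin(2*x)/4 + 3*x**2*cos(2*x)/8 + 7*x*sin(2*x)/24 + 5*x*cos(2*x)/4 - 5*sin(2*x)/8 + 7*cos(2*x)/48] = x**3*cos(2*x)/2 + 5*x**2*cos(2*x)/2 + 4*x*cos(2*x)/3, which equals f(x).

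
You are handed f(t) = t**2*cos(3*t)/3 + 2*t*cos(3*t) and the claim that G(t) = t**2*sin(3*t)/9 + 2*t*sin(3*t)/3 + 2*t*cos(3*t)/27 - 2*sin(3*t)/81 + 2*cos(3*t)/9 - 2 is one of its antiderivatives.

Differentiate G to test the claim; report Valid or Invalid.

d/dt[G] = t**2*cos(3*t)/3 + 2*t*cos(3*t)
This equals f(t) exactly, so the claim holds.

Valid - the claim checks out under differentiation.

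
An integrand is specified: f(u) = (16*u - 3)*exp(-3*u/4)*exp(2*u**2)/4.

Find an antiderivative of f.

The substitution w = 2*u**2 - 3*u/4 works: f is exactly (dF/dw)*(dw/du) for that inner function.
Check: d/du[exp(2*u**2 - 3*u/4)] = 4*u*exp(-3*u/4)*exp(2*u**2) - 3*exp(-3*u/4)*exp(2*u**2)/4, which equals f(u).

An antiderivative is F(u) = exp(2*u**2 - 3*u/4).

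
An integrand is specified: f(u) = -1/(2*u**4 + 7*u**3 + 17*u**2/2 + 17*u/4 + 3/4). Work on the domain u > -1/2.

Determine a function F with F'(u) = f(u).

An antiderivative is F(u) = -(-6*u*log(u + 1/2) + 8*u*log(u + 1) - 2*u*log(u + 3/2) - 3*log(u + 1/2) + 4*log(u + 1) - log(u + 3/2) - 2)/(2*u + 1).

Factor the denominator ((u + 1)*(2*u + 1)**2*(2*u + 3)) and decompose: f = 2/(2*u + 3) + 6/(2*u + 1) - 4/(2*u + 1)**2 - 4/(u + 1); each piece integrates to a log, atan, or power term.
Check: d/du[-(-6*u*log(u + 1/2) + 8*u*log(u + 1) - 2*u*log(u + 3/2) - 3*log(u + 1/2) + 4*log(u + 1) - log(u + 3/2) - 2)/(2*u + 1)] = -4/(8*u**4 + 28*u**3 + 34*u**2 + 17*u + 3), which equals f(u).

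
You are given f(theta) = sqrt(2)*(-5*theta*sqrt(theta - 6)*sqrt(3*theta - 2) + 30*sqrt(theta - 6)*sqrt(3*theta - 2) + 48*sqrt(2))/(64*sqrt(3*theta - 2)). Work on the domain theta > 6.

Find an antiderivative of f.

An antiderivative F(theta) passes only if d/dtheta[F] lands on f(theta) exactly.
Check: d/dtheta[(-sqrt(2)*(theta - 6)**(5/2) + 32*sqrt(3*theta - 2))/32] = (-5*sqrt(2)*theta*sqrt(theta - 6)*sqrt(3*theta - 2) + 30*sqrt(2)*sqrt(theta - 6)*sqrt(3*theta - 2) + 96)/(64*sqrt(3*theta - 2)), which equals f(theta).

An antiderivative is F(theta) = (-sqrt(2)*(theta - 6)**(5/2) + 32*sqrt(3*theta - 2))/32.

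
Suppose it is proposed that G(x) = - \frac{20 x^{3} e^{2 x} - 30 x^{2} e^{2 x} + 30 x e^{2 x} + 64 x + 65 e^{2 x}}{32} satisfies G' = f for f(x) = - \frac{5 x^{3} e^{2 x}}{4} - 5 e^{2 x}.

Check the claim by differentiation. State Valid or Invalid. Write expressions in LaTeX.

Invalid: d/dx[G] - f = -2, which is not 0.

d/dx[G] = - \frac{5 x^{3} e^{2 x}}{4} - 5 e^{2 x} - 2
d/dx[G] - f(x) = -2 != 0.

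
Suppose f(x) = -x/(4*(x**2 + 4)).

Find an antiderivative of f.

The substitution u = x**2 + 4 works: f is exactly (dF/du)*(du/dx) for that inner function.
Check: d/dx[-log(x**2 + 4)/8] = -x/(4*x**2 + 16), which equals f(x).

An antiderivative is F(x) = -log(x**2 + 4)/8.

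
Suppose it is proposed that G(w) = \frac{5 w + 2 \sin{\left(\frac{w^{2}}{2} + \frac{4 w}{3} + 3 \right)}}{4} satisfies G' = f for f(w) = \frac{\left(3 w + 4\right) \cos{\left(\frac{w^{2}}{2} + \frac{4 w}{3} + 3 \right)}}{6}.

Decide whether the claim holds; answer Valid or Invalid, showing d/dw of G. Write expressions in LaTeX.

Invalid: d/dw[G] - f = \frac{5}{4}, which is not 0.

d/dw[G] = \frac{w \cos{\left(\frac{w^{2}}{2} + \frac{4 w}{3} + 3 \right)}}{2} + \frac{2 \cos{\left(\frac{w^{2}}{2} + \frac{4 w}{3} + 3 \right)}}{3} + \frac{5}{4}
d/dw[G] - f(w) = \frac{5}{4} != 0.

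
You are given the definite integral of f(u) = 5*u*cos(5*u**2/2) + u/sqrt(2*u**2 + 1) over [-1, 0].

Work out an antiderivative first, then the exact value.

Antiderivative: F(u) = (sqrt(2*u**2 + 1) + 2*sin(5*u**2/2))/2; value = -sqrt(3)/2 - sin(5/2) + 1/2

Integrate term by term and add the pieces.
F(u) = (sqrt(2*u**2 + 1) + 2*sin(5*u**2/2))/2 is an antiderivative of f.
Check: d/du[(sqrt(2*u**2 + 1) + 2*sin(5*u**2/2))/2] = (5*u*sqrt(2*u**2 + 1)*cos(5*u**2/2) + u)/sqrt(2*u**2 + 1), which equals f(u).
F(0) = 1/2; F(-1) = sin(5/2) + sqrt(3)/2.
Integral = F(0) - F(-1) = -sqrt(3)/2 - sin(5/2) + 1/2.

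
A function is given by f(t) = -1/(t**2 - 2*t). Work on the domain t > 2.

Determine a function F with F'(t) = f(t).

An antiderivative is F(t) = log(t)/2 - log(t - 2)/2.

The denominator factors as t*(t - 2); partial fractions split f into directly integrable pieces: -1/(2*(t - 2)) + 1/(2*t).
Check: d/dt[log(t)/2 - log(t - 2)/2] = -1/(t**2 - 2*t) = f(t).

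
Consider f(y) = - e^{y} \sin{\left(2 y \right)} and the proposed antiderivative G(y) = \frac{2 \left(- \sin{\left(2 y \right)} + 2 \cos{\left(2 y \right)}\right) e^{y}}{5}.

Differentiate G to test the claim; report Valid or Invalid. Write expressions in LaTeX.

Invalid: d/dy[G] - f = - e^{y} \sin{\left(2 y \right)}, which is not 0.

d/dy[G] = - 2 e^{y} \sin{\left(2 y \right)}
d/dy[G] - f(y) = - e^{y} \sin{\left(2 y \right)} != 0.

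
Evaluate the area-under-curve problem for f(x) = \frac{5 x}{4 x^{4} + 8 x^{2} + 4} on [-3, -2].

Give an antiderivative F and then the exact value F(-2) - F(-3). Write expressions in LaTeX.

Antiderivative: F(x) = - \frac{5}{4 \left(2 x^{2} + 2\right)}; value = - \frac{1}{16}

The substitution u = 2 x^{2} + 2 works: f is exactly (dF/du)*(du/dx) for that inner function.
F(x) = - \frac{5}{4 \left(2 x^{2} + 2\right)} is an antiderivative of f.
Check: d/dx[- \frac{5}{4 \left(2 x^{2} + 2\right)}] = \frac{5 x}{4 x^{4} + 8 x^{2} + 4} = f(x).
F(-2) = - \frac{1}{8}; F(-3) = - \frac{1}{16}.
Integral = F(-2) - F(-3) = - \frac{1}{16}.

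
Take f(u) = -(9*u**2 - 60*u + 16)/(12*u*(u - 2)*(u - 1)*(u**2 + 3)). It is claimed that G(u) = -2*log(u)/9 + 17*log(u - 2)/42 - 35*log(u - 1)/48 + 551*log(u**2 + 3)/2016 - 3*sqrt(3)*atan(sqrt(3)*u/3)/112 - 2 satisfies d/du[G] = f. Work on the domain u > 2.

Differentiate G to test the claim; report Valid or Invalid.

Valid - the claim checks out under differentiation.

d/du[G] = (-9*u**2 + 60*u - 16)/(12*u**5 - 36*u**4 + 60*u**3 - 108*u**2 + 72*u)
This equals f(u) exactly, so the claim holds.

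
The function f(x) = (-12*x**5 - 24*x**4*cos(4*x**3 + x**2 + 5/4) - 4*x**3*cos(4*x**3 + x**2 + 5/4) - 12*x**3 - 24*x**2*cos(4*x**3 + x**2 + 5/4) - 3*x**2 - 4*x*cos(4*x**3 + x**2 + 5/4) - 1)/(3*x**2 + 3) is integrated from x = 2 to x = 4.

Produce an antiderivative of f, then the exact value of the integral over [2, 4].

For F(x) to be correct the identity F'(x) - f(x) = 0 must hold.
F(x) = -x**4 - x - 2*sin(4*x**3 + x**2 + 5/4)/3 + 2*atan(x)/3 is an antiderivative of f.
Check: d/dx[-x**4 - x - 2*sin(4*x**3 + x**2 + 5/4)/3 + 2*atan(x)/3] = (-12*x**5 - 24*x**4*cos(4*x**3 + x**2 + 5/4) - 4*x**3*cos(4*x**3 + x**2 + 5/4) - 12*x**3 - 24*x**2*cos(4*x**3 + x**2 + 5/4) - 3*x**2 - 4*x*cos(4*x**3 + x**2 + 5/4) - 1)/(3*x**2 + 3) = f(x).
F(4) = -260 - 2*sin(1093/4)/3 + 2*atan(4)/3; F(2) = -18 - 2*sin(149/4)/3 + 2*atan(2)/3.
Integral = F(4) - F(2) = -242 - 2*atan(2)/3 + 2*sin(149/4)/3 - 2*sin(1093/4)/3 + 2*atan(4)/3.

Antiderivative: F(x) = -x**4 - x - 2*sin(4*x**3 + x**2 + 5/4)/3 + 2*atan(x)/3; value = -242 - 2*atan(2)/3 + 2*sin(149/4)/3 - 2*sin(1093/4)/3 + 2*atan(4)/3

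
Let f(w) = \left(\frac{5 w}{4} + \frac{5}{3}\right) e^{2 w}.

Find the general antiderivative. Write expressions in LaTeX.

F(w) = \frac{\left(30 w + 25\right) e^{2 w}}{48} + C

f has the shape u'v + uv' for u = \frac{5 w}{8} + \frac{25}{48} and v = e^{2 w} — it is the derivative of the product u*v.
Check: d/dw[\frac{\left(30 w + 25\right) e^{2 w}}{48}] = \frac{5 w e^{2 w}}{4} + \frac{5 e^{2 w}}{3}, which equals f(w).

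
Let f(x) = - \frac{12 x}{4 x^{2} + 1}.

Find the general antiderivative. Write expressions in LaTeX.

The substitution u = 4 x^{2} + 1 works: f is exactly (dF/du)*(du/dx) for that inner function.
Check: d/dx[- \frac{3 \log{\left(4 x^{2} + 1 \right)}}{2}] = - \frac{12 x}{4 x^{2} + 1} = f(x).

F(x) = - \frac{3 \log{\left(4 x^{2} + 1 \right)}}{2} + C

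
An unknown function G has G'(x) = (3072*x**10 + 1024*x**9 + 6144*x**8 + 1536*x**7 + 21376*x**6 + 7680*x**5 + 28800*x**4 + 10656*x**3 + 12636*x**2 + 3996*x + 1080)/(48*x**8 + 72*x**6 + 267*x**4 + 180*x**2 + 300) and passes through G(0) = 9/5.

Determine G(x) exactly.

A first test for any G(x): its x-derivative must equal the given G'(x).
A general antiderivative is 2*(3*x + 3/2)*(4*x**2/3 + 1)**3/(2*x**4/3 + x**2/2 + 5/3) + C.
The condition gives C = 9/5 - (9/5) = 0.
So G(x) = (256*x**7 + 128*x**6 + 576*x**5 + 288*x**4 + 432*x**3 + 216*x**2 + 108*x + 54)/(12*x**4 + 9*x**2 + 30).
Check: d/dx[(256*x**7 + 128*x**6 + 576*x**5 + 288*x**4 + 432*x**3 + 216*x**2 + 108*x + 54)/(12*x**4 + 9*x**2 + 30)] = (3072*x**10 + 1024*x**9 + 6144*x**8 + 1536*x**7 + 21376*x**6 + 7680*x**5 + 28800*x**4 + 10656*x**3 + 12636*x**2 + 3996*x + 1080)/(48*x**8 + 72*x**6 + 267*x**4 + 180*x**2 + 300) = G'(x).

G(x) = (256*x**7 + 128*x**6 + 576*x**5 + 288*x**4 + 432*x**3 + 216*x**2 + 108*x + 54)/(12*x**4 + 9*x**2 + 30)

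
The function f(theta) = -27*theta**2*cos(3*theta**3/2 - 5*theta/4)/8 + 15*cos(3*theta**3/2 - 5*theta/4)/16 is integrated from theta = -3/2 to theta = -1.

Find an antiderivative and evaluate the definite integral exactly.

Antiderivative: F(theta) = -3*sin(3*theta**3/2 - 5*theta/4)/4; value = -3*sin(51/16)/4 + 3*sin(1/4)/4

The substitution u = 3*theta**3/2 - 5*theta/4 works: f is exactly (dF/du)*(du/dtheta) for that inner function.
F(theta) = -3*sin(3*theta**3/2 - 5*theta/4)/4 is an antiderivative of f.
Check: d/dtheta[-3*sin(3*theta**3/2 - 5*theta/4)/4] = -27*theta**2*cos(3*theta**3/2 - 5*theta/4)/8 + 15*cos(3*theta**3/2 - 5*theta/4)/16 = f(theta).
F(-1) = 3*sin(1/4)/4; F(-3/2) = 3*sin(51/16)/4.
Integral = F(-1) - F(-3/2) = -3*sin(51/16)/4 + 3*sin(1/4)/4.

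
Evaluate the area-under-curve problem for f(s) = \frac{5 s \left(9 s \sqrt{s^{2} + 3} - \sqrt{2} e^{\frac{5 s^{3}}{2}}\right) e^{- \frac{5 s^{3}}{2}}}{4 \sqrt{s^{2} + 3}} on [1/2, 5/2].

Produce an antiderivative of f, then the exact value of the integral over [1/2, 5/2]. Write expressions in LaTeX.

Antiderivative: F(s) = \frac{\left(- 5 \sqrt{2} \sqrt{s^{2} + 3} e^{\frac{5 s^{3}}{2}} - 6\right) e^{- \frac{5 s^{3}}{2}}}{4}; value = - \frac{5 \sqrt{74}}{8} - \frac{3}{2 e^{\frac{625}{16}}} + \frac{3}{2 e^{\frac{5}{16}}} + \frac{5 \sqrt{26}}{8}

A first test for any F(s): its s-derivative must equal f(s) identically.
F(s) = \frac{\left(- 5 \sqrt{2} \sqrt{s^{2} + 3} e^{\frac{5 s^{3}}{2}} - 6\right) e^{- \frac{5 s^{3}}{2}}}{4} is an antiderivative of f.
Check: d/ds[\frac{\left(- 5 \sqrt{2} \sqrt{s^{2} + 3} e^{\frac{5 s^{3}}{2}} - 6\right) e^{- \frac{5 s^{3}}{2}}}{4}] = \frac{\left(45 s^{2} \sqrt{s^{2} + 3} - 5 \sqrt{2} s e^{\frac{5 s^{3}}{2}}\right) e^{- \frac{5 s^{3}}{2}}}{4 \sqrt{s^{2} + 3}}, which equals f(s).
F(5/2) = - \frac{5 \sqrt{74}}{8} - \frac{3}{2 e^{\frac{625}{16}}}; F(1/2) = - \frac{5 \sqrt{26}}{8} - \frac{3}{2 e^{\frac{5}{16}}}.
Integral = F(5/2) - F(1/2) = - \frac{5 \sqrt{74}}{8} - \frac{3}{2 e^{\frac{625}{16}}} + \frac{3}{2 e^{\frac{5}{16}}} + \frac{5 \sqrt{26}}{8}.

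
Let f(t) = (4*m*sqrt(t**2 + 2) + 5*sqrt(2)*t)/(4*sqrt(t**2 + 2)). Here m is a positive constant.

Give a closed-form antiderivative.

An antiderivative is F(t) = (4*m*t + 5*sqrt(2)*sqrt(t**2 + 2))/4.

Recover f(t) by differentiating a candidate F(t); any mismatch rules it out.
Check: d/dt[(4*m*t + 5*sqrt(2)*sqrt(t**2 + 2))/4] = (4*m*sqrt(t**2 + 2) + 5*sqrt(2)*t)/(4*sqrt(t**2 + 2)) = f(t).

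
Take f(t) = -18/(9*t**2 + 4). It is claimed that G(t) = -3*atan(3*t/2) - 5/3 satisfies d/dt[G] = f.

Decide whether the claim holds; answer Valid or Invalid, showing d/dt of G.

d/dt[G] = -18/(9*t**2 + 4)
This equals f(t) exactly, so the claim holds.

Valid - the claim checks out under differentiation.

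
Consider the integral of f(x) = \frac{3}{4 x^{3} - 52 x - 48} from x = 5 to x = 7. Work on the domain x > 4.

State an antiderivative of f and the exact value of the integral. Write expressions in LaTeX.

Antiderivative: F(x) = \frac{3 \log{\left(x - 4 \right)}}{140} - \frac{3 \log{\left(x + 1 \right)}}{40} + \frac{3 \log{\left(x + 3 \right)}}{56}; value = - \frac{9 \log{\left(8 \right)}}{70} + \frac{3 \log{\left(3 \right)}}{140} + \frac{3 \log{\left(10 \right)}}{56} + \frac{3 \log{\left(6 \right)}}{40}

Factor the denominator (4 \left(x - 4\right) \left(x + 1\right) \left(x + 3\right)) and decompose: f = \frac{3}{56 \left(x + 3\right)} - \frac{3}{40 \left(x + 1\right)} + \frac{3}{140 \left(x - 4\right)}; each piece integrates to a log, atan, or power term.
F(x) = \frac{3 \log{\left(x - 4 \right)}}{140} - \frac{3 \log{\left(x + 1 \right)}}{40} + \frac{3 \log{\left(x + 3 \right)}}{56} is an antiderivative of f.
Check: d/dx[\frac{3 \log{\left(x - 4 \right)}}{140} - \frac{3 \log{\left(x + 1 \right)}}{40} + \frac{3 \log{\left(x + 3 \right)}}{56}] = \frac{3}{4 x^{3} - 52 x - 48} = f(x).
F(7) = - \frac{3 \log{\left(8 \right)}}{40} + \frac{3 \log{\left(3 \right)}}{140} + \frac{3 \log{\left(10 \right)}}{56}; F(5) = - \frac{3 \log{\left(6 \right)}}{40} + \frac{3 \log{\left(8 \right)}}{56}.
Integral = F(7) - F(5) = - \frac{9 \log{\left(8 \right)}}{70} + \frac{3 \log{\left(3 \right)}}{140} + \frac{3 \log{\left(10 \right)}}{56} + \frac{3 \log{\left(6 \right)}}{40}.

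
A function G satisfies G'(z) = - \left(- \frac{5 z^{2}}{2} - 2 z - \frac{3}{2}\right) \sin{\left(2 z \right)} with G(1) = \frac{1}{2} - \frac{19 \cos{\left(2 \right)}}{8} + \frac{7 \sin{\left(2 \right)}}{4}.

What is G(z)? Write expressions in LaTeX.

G(z) = - \frac{5 z^{2} \cos{\left(2 z \right)}}{4} + \frac{5 z \sin{\left(2 z \right)}}{4} - z \cos{\left(2 z \right)} + \frac{\sin{\left(2 z \right)}}{2} - \frac{\cos{\left(2 z \right)}}{8} + \frac{1}{2}

Since d/dz undoes antidifferentiation here, G(z) must give back the stated G'(z).
A general antiderivative is - \frac{5 z^{2} \cos{\left(2 z \right)}}{4} + \frac{5 z \sin{\left(2 z \right)}}{4} - z \cos{\left(2 z \right)} + \frac{\sin{\left(2 z \right)}}{2} - \frac{\cos{\left(2 z \right)}}{8} + C.
The condition gives C = \frac{1}{2} - \frac{19 \cos{\left(2 \right)}}{8} + \frac{7 \sin{\left(2 \right)}}{4} - (- \frac{19 \cos{\left(2 \right)}}{8} + \frac{7 \sin{\left(2 \right)}}{4}) = \frac{1}{2}.
So G(z) = - \frac{5 z^{2} \cos{\left(2 z \right)}}{4} + \frac{5 z \sin{\left(2 z \right)}}{4} - z \cos{\left(2 z \right)} + \frac{\sin{\left(2 z \right)}}{2} - \frac{\cos{\left(2 z \right)}}{8} + \frac{1}{2}.
Check: d/dz[- \frac{5 z^{2} \cos{\left(2 z \right)}}{4} + \frac{5 z \sin{\left(2 z \right)}}{4} - z \cos{\left(2 z \right)} + \frac{\sin{\left(2 z \right)}}{2} - \frac{\cos{\left(2 z \right)}}{8} + \frac{1}{2}] = \frac{5 z^{2} \sin{\left(2 z \right)}}{2} + 2 z \sin{\left(2 z \right)} + \frac{3 \sin{\left(2 z \right)}}{2}, which equals G'(z).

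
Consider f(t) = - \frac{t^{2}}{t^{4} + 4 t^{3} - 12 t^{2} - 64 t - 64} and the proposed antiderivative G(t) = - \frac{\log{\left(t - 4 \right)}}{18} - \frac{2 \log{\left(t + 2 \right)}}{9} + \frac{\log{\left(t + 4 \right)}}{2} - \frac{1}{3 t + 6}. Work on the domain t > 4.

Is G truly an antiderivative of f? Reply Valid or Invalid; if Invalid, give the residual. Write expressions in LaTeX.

d/dt[G] = \frac{2 t^{3} - 5 t^{2} - 32 t - 64}{9 t^{4} + 36 t^{3} - 108 t^{2} - 576 t - 576}
d/dt[G] - f(t) = \frac{2}{9 t + 18} != 0.

Invalid: d/dt[G] - f = \frac{2}{9 t + 18}, which is not 0.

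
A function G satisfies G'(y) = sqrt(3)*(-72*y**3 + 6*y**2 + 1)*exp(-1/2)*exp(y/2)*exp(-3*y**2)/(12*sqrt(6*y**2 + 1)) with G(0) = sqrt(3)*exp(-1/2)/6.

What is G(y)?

G(y) = sqrt(3)*sqrt(6*y**2 + 1)*exp(-3*y**2 + y/2 - 1/2)/6

G'(y) has the shape u'v + uv' for u = sqrt(2*y**2 + 1/3)/2 and v = exp(-3*y**2 + y/2 - 1/2) — it is the derivative of the product u*v.
A general antiderivative is sqrt(2*y**2 + 1/3)*exp(-3*y**2 + y/2 - 1/2)/2 + C.
The condition gives C = sqrt(3)*exp(-1/2)/6 - (sqrt(3)*exp(-1/2)/6) = 0.
So G(y) = sqrt(3)*sqrt(6*y**2 + 1)*exp(-3*y**2 + y/2 - 1/2)/6.
Check: d/dy[sqrt(3)*sqrt(6*y**2 + 1)*exp(-3*y**2 + y/2 - 1/2)/6] = (-72*sqrt(3)*y**3 + 6*sqrt(3)*y**2 + sqrt(3))*exp(-1/2)*exp(y/2)*exp(-3*y**2)/(12*sqrt(6*y**2 + 1)), which equals G'(y).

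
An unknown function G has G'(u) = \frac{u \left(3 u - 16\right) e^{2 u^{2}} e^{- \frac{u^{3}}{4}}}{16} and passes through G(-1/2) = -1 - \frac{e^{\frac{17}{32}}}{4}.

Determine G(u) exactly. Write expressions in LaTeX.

G'(u) matches the chain-rule pattern g'(h)*h' with inner function h(u) = - \frac{u^{3}}{4} + 2 u^{2}; substituting w = h(u) collapses the integral.
A general antiderivative is - \frac{e^{- \frac{u^{3}}{4} + 2 u^{2}}}{4} + C.
The condition gives C = -1 - \frac{e^{\frac{17}{32}}}{4} - (- \frac{e^{\frac{17}{32}}}{4}) = -1.
So G(u) = - \frac{e^{2 u^{2}} e^{- \frac{u^{3}}{4}} + 4}{4}.
Check: d/du[- \frac{e^{2 u^{2}} e^{- \frac{u^{3}}{4}} + 4}{4}] = \frac{\left(3 u^{2} e^{2 u^{2}} - 16 u e^{2 u^{2}}\right) e^{- \frac{u^{3}}{4}}}{16}, which equals G'(u).

G(u) = - \frac{e^{2 u^{2}} e^{- \frac{u^{3}}{4}} + 4}{4}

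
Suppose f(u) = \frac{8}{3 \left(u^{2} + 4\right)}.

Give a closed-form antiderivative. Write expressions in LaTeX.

An antiderivative is F(u) = \frac{4 \operatorname{atan}{\left(\frac{u}{2} \right)}}{3}.

Any candidate F(u) must reproduce f(u) exactly when differentiated.
Check: d/du[\frac{4 \operatorname{atan}{\left(\frac{u}{2} \right)}}{3}] = \frac{8}{3 u^{2} + 12}, which equals f(u).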